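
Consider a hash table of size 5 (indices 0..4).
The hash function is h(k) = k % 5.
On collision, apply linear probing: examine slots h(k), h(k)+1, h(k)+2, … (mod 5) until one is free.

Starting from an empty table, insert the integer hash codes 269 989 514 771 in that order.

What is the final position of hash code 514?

1

269 hashes to 4; slot 4 is free -> place at 4.
989 hashes to 4; 4 taken -> place at 0.
514 hashes to 4; 4,0 taken -> place at 1.
771 hashes to 1; 1 taken -> place at 2.
Table: [989, 514, 771, —, 269]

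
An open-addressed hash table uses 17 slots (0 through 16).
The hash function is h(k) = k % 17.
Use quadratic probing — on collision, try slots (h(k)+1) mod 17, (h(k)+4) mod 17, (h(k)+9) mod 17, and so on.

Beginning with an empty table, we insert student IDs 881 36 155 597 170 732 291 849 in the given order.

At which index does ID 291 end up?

Insert 881: h=14, slot 14 empty → index 14.
Insert 36: h=2, slot 2 empty → index 2.
Insert 155: h=2, slot 2 occupied → index 3.
Insert 597: h=2, slots 2,3 occupied → index 6.
Insert 170: h=0, slot 0 empty → index 0.
Insert 732: h=1, slot 1 empty → index 1.
Insert 291: h=2, slots 2,3,6 occupied → index 11.
Insert 849: h=16, slot 16 empty → index 16.
Table: [170, 732, 36, 155, _, _, 597, _, _, _, _, 291, _, _, 881, _, 849]

11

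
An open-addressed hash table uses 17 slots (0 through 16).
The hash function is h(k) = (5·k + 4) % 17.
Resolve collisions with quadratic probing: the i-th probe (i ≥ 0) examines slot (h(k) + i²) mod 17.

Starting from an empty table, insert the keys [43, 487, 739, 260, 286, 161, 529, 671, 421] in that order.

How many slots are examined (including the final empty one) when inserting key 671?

4

43: h=15 => slot 15
487: h=8 => slot 8
739: h=10 => slot 10
260: h=12 => slot 12
286: h=6 => slot 6
161: h=10, probe 10,11 => slot 11
529: h=14 => slot 14
671: h=10, probe 10,11,14,2 => slot 2
421: h=1 => slot 1
Table: [∅, 421, 671, ∅, ∅, ∅, 286, ∅, 487, ∅, 739, 161, 260, ∅, 529, 43, ∅]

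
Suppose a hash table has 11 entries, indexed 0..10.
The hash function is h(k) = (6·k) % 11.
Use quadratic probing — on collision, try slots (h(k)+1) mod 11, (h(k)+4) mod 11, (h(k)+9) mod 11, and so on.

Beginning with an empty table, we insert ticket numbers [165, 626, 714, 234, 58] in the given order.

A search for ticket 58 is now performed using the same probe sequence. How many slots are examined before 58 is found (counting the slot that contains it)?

Insert 165: h=0, slot 0 empty => index 0.
Insert 626: h=5, slot 5 empty => index 5.
Insert 714: h=5, slot 5 occupied => index 6.
Insert 234: h=7, slot 7 empty => index 7.
Insert 58: h=7, slot 7 occupied => index 8.
Table: [165, -, -, -, -, 626, 714, 234, 58, -, -]
Lookup 58: h=7, probe 7,8 → found at 8.

2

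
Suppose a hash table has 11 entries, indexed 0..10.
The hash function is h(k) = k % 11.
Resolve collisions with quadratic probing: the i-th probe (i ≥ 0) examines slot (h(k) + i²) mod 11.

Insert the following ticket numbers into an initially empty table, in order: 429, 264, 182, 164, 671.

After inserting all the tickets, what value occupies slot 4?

671

Insert 429: h=0, slot 0 empty => index 0.
Insert 264: h=0, slot 0 occupied => index 1.
Insert 182: h=6, slot 6 empty => index 6.
Insert 164: h=10, slot 10 empty => index 10.
Insert 671: h=0, slots 0,1 occupied => index 4.
Table: [429, 264, —, —, 671, —, 182, —, —, —, 164]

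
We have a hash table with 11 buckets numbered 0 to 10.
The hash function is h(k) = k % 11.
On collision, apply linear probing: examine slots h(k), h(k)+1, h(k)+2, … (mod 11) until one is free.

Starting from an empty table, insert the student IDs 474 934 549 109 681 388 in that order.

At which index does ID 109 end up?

2

Insert 474: h=1, slot 1 empty → index 1.
Insert 934: h=10, slot 10 empty → index 10.
Insert 549: h=10, slot 10 occupied → index 0.
Insert 109: h=10, slots 10,0,1 occupied → index 2.
Insert 681: h=10, slots 10,0,1,2 occupied → index 3.
Insert 388: h=3, slot 3 occupied → index 4.
Table: [549, 474, 109, 681, 388, —, —, —, —, —, 934]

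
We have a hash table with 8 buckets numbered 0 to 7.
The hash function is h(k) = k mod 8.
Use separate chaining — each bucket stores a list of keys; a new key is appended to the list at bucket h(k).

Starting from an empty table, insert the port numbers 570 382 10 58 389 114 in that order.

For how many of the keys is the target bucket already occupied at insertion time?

3

Insert 570: h=2, bucket 2 empty -> new chain.
Insert 382: h=6, bucket 6 empty -> new chain.
Insert 10: h=2, bucket 2 nonempty -> append to chain.
Insert 58: h=2, bucket 2 nonempty -> append to chain.
Insert 389: h=5, bucket 5 empty -> new chain.
Insert 114: h=2, bucket 2 nonempty -> append to chain.
Final buckets:
0: _
1: _
2: 570 -> 10 -> 58 -> 114
3: _
4: _
5: 389
6: 382
7: _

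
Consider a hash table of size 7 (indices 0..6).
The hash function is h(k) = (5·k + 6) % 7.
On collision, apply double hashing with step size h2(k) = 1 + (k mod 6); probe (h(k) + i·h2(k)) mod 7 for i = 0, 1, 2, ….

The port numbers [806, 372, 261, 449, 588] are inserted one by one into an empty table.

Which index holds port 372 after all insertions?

806 hashes to 4; slot 4 is free => place at 4.
372 hashes to 4, h2=1; 4 taken => place at 5.
261 hashes to 2; slot 2 is free => place at 2.
449 hashes to 4, h2=6; 4 taken => place at 3.
588 hashes to 6; slot 6 is free => place at 6.
Table: [-, -, 261, 449, 806, 372, 588]

5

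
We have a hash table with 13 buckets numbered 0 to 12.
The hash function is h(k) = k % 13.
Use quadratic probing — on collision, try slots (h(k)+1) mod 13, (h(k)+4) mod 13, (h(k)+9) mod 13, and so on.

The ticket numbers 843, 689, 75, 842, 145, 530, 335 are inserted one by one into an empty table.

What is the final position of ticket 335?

Insert 843: h=11, slot 11 empty => index 11.
Insert 689: h=0, slot 0 empty => index 0.
Insert 75: h=10, slot 10 empty => index 10.
Insert 842: h=10, slots 10,11 occupied => index 1.
Insert 145: h=2, slot 2 empty => index 2.
Insert 530: h=10, slots 10,11,1 occupied => index 6.
Insert 335: h=10, slots 10,11,1,6,0 occupied => index 9.
Table: [689, 842, 145, -, -, -, 530, -, -, 335, 75, 843, -]

9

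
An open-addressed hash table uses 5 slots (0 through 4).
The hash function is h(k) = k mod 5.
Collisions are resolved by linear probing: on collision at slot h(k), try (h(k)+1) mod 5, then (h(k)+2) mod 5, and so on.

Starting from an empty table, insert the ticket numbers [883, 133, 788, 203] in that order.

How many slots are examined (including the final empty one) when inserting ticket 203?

4

Insert 883: h=3, slot 3 empty -> index 3.
Insert 133: h=3, slot 3 occupied -> index 4.
Insert 788: h=3, slots 3,4 occupied -> index 0.
Insert 203: h=3, slots 3,4,0 occupied -> index 1.
Table: [788, 203, ∅, 883, 133]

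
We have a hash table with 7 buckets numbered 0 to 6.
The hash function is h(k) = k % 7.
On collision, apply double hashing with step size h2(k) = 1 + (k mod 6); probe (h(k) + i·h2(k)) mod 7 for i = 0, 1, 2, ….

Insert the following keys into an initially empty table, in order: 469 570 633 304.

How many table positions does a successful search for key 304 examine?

Insert 469: h=0, slot 0 empty → index 0.
Insert 570: h=3, slot 3 empty → index 3.
Insert 633: h=3, h2=4, slots 3,0 occupied → index 4.
Insert 304: h=3, h2=5, slot 3 occupied → index 1.
Table: [469, 304, _, 570, 633, _, _]
Lookup 304: h=3, h2=5, probe 3,1 → found at 1.

2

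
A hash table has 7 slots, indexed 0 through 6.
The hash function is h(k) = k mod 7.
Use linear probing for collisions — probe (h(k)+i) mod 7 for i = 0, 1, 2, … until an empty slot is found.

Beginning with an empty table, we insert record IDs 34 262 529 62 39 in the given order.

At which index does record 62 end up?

34: h=6 → slot 6
262: h=3 → slot 3
529: h=4 → slot 4
62: h=6, probe 6,0 → slot 0
39: h=4, probe 4,5 → slot 5
Table: [62, _, _, 262, 529, 39, 34]

0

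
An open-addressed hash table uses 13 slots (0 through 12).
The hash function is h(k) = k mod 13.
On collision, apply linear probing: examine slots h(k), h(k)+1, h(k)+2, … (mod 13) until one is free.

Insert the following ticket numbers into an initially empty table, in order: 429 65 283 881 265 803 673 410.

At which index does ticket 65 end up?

Insert 429: h=0, slot 0 empty => index 0.
Insert 65: h=0, slot 0 occupied => index 1.
Insert 283: h=10, slot 10 empty => index 10.
Insert 881: h=10, slot 10 occupied => index 11.
Insert 265: h=5, slot 5 empty => index 5.
Insert 803: h=10, slots 10,11 occupied => index 12.
Insert 673: h=10, slots 10,11,12,0,1 occupied => index 2.
Insert 410: h=7, slot 7 empty => index 7.
Table: [429, 65, 673, —, —, 265, —, 410, —, —, 283, 881, 803]

1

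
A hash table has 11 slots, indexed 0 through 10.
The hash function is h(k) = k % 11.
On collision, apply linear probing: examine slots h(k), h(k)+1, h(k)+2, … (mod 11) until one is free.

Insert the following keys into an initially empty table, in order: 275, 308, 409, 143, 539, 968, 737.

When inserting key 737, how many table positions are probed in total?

275: h=0 -> slot 0
308: h=0, probe 0,1 -> slot 1
409: h=2 -> slot 2
143: h=0, probe 0,1,2,3 -> slot 3
539: h=0, probe 0,1,2,3,4 -> slot 4
968: h=0, probe 0,1,2,3,4,5 -> slot 5
737: h=0, probe 0,1,2,3,4,5,6 -> slot 6
Table: [275, 308, 409, 143, 539, 968, 737, -, -, -, -]

7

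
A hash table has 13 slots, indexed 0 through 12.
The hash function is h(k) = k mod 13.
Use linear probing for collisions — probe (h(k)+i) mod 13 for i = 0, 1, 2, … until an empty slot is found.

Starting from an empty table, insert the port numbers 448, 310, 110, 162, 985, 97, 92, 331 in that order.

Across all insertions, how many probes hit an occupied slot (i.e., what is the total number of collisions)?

12

Insert 448: h=6, slot 6 empty => index 6.
Insert 310: h=11, slot 11 empty => index 11.
Insert 110: h=6, slot 6 occupied => index 7.
Insert 162: h=6, slots 6,7 occupied => index 8.
Insert 985: h=10, slot 10 empty => index 10.
Insert 97: h=6, slots 6,7,8 occupied => index 9.
Insert 92: h=1, slot 1 empty => index 1.
Insert 331: h=6, slots 6,7,8,9,10,11 occupied => index 12.
Table: [∅, 92, ∅, ∅, ∅, ∅, 448, 110, 162, 97, 985, 310, 331]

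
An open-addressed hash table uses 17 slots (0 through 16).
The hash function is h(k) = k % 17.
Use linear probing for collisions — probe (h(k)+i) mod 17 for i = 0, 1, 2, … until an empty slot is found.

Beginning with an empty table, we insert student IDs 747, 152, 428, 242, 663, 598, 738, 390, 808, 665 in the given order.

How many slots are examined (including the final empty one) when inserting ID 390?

747 hashes to 16; slot 16 is free -> place at 16.
152 hashes to 16; 16 taken -> place at 0.
428 hashes to 3; slot 3 is free -> place at 3.
242 hashes to 4; slot 4 is free -> place at 4.
663 hashes to 0; 0 taken -> place at 1.
598 hashes to 3; 3,4 taken -> place at 5.
738 hashes to 7; slot 7 is free -> place at 7.
390 hashes to 16; 16,0,1 taken -> place at 2.
808 hashes to 9; slot 9 is free -> place at 9.
665 hashes to 2; 2,3,4,5 taken -> place at 6.
Table: [152, 663, 390, 428, 242, 598, 665, 738, _, 808, _, _, _, _, _, _, 747]

4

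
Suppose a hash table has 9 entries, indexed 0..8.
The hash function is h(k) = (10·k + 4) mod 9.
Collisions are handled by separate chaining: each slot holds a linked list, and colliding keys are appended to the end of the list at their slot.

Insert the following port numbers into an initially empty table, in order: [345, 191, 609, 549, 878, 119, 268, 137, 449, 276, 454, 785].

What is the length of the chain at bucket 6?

4

Insert 345: h=7, bucket 7 empty → new chain.
Insert 191: h=6, bucket 6 empty → new chain.
Insert 609: h=1, bucket 1 empty → new chain.
Insert 549: h=4, bucket 4 empty → new chain.
Insert 878: h=0, bucket 0 empty → new chain.
Insert 119: h=6, bucket 6 nonempty → append to chain.
Insert 268: h=2, bucket 2 empty → new chain.
Insert 137: h=6, bucket 6 nonempty → append to chain.
Insert 449: h=3, bucket 3 empty → new chain.
Insert 276: h=1, bucket 1 nonempty → append to chain.
Insert 454: h=8, bucket 8 empty → new chain.
Insert 785: h=6, bucket 6 nonempty → append to chain.
Final buckets:
0: 878
1: 609 -> 276
2: 268
3: 449
4: 549
5: —
6: 191 -> 119 -> 137 -> 785
7: 345
8: 454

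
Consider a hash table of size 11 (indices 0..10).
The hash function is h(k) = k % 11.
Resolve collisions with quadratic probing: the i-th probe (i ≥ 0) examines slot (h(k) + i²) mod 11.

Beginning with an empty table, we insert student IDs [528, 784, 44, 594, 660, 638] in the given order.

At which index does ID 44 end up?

Insert 528: h=0, slot 0 empty => index 0.
Insert 784: h=3, slot 3 empty => index 3.
Insert 44: h=0, slot 0 occupied => index 1.
Insert 594: h=0, slots 0,1 occupied => index 4.
Insert 660: h=0, slots 0,1,4 occupied => index 9.
Insert 638: h=0, slots 0,1,4,9 occupied => index 5.
Table: [528, 44, _, 784, 594, 638, _, _, _, 660, _]

1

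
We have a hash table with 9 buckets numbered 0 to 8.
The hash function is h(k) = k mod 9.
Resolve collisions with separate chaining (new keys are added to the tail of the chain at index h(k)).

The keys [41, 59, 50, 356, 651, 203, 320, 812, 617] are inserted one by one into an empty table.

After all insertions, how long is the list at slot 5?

Insert 41: h=5, bucket 5 empty → new chain.
Insert 59: h=5, bucket 5 nonempty → append to chain.
Insert 50: h=5, bucket 5 nonempty → append to chain.
Insert 356: h=5, bucket 5 nonempty → append to chain.
Insert 651: h=3, bucket 3 empty → new chain.
Insert 203: h=5, bucket 5 nonempty → append to chain.
Insert 320: h=5, bucket 5 nonempty → append to chain.
Insert 812: h=2, bucket 2 empty → new chain.
Insert 617: h=5, bucket 5 nonempty → append to chain.
Final buckets:
0: ∅
1: ∅
2: 812
3: 651
4: ∅
5: 41 -> 59 -> 50 -> 356 -> 203 -> 320 -> 617
6: ∅
7: ∅
8: ∅

7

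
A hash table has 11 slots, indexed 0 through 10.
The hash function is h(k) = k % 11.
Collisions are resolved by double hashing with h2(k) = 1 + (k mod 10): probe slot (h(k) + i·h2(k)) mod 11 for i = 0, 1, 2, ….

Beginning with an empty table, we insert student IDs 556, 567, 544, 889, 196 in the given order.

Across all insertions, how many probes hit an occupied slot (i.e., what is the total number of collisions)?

3

556: h=6 -> slot 6
567: h=6, h2=8, probe 6,3 -> slot 3
544: h=5 -> slot 5
889: h=9 -> slot 9
196: h=9, h2=7, probe 9,5,1 -> slot 1
Table: [∅, 196, ∅, 567, ∅, 544, 556, ∅, ∅, 889, ∅]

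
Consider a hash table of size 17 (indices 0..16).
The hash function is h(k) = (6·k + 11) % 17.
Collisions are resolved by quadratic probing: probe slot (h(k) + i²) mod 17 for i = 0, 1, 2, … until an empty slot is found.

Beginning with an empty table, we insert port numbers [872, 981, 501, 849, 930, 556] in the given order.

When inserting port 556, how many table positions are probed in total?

Insert 872: h=7, slot 7 empty → index 7.
Insert 981: h=15, slot 15 empty → index 15.
Insert 501: h=8, slot 8 empty → index 8.
Insert 849: h=5, slot 5 empty → index 5.
Insert 930: h=15, slot 15 occupied → index 16.
Insert 556: h=15, slots 15,16 occupied → index 2.
Table: [_, _, 556, _, _, 849, _, 872, 501, _, _, _, _, _, _, 981, 930]

3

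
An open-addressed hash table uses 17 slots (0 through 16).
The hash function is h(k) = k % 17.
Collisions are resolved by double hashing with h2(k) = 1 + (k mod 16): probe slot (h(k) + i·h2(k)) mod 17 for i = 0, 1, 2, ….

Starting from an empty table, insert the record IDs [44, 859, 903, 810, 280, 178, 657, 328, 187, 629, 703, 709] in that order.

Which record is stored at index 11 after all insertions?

810

Insert 44: h=10, slot 10 empty → index 10.
Insert 859: h=9, slot 9 empty → index 9.
Insert 903: h=2, slot 2 empty → index 2.
Insert 810: h=11, slot 11 empty → index 11.
Insert 280: h=8, slot 8 empty → index 8.
Insert 178: h=8, h2=3, slots 8,11 occupied → index 14.
Insert 657: h=11, h2=2, slot 11 occupied → index 13.
Insert 328: h=5, slot 5 empty → index 5.
Insert 187: h=0, slot 0 empty → index 0.
Insert 629: h=0, h2=6, slot 0 occupied → index 6.
Insert 703: h=6, h2=16, slots 6,5 occupied → index 4.
Insert 709: h=12, slot 12 empty → index 12.
Table: [187, —, 903, —, 703, 328, 629, —, 280, 859, 44, 810, 709, 657, 178, —, —]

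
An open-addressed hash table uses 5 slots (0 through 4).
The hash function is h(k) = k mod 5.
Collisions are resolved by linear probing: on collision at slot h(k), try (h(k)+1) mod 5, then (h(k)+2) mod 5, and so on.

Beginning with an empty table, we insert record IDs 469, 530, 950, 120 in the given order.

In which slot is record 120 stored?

469: h=4 => slot 4
530: h=0 => slot 0
950: h=0, probe 0,1 => slot 1
120: h=0, probe 0,1,2 => slot 2
Table: [530, 950, 120, ., 469]

2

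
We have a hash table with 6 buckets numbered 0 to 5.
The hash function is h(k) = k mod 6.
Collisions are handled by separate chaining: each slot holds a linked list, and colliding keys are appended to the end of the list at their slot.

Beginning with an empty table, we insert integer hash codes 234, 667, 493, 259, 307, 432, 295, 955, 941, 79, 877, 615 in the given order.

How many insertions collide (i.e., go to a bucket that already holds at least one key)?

8

Insert 234: h=0, bucket 0 empty → new chain.
Insert 667: h=1, bucket 1 empty → new chain.
Insert 493: h=1, bucket 1 nonempty → append to chain.
Insert 259: h=1, bucket 1 nonempty → append to chain.
Insert 307: h=1, bucket 1 nonempty → append to chain.
Insert 432: h=0, bucket 0 nonempty → append to chain.
Insert 295: h=1, bucket 1 nonempty → append to chain.
Insert 955: h=1, bucket 1 nonempty → append to chain.
Insert 941: h=5, bucket 5 empty → new chain.
Insert 79: h=1, bucket 1 nonempty → append to chain.
Insert 877: h=1, bucket 1 nonempty → append to chain.
Insert 615: h=3, bucket 3 empty → new chain.
Final buckets:
0: 234 -> 432
1: 667 -> 493 -> 259 -> 307 -> 295 -> 955 -> 79 -> 877
2: ∅
3: 615
4: ∅
5: 941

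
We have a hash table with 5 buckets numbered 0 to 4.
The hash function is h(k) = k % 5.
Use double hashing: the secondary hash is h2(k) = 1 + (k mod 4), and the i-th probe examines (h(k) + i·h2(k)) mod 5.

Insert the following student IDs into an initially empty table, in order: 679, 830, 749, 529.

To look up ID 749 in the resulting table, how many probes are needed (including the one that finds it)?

2

Insert 679: h=4, slot 4 empty → index 4.
Insert 830: h=0, slot 0 empty → index 0.
Insert 749: h=4, h2=2, slot 4 occupied → index 1.
Insert 529: h=4, h2=2, slots 4,1 occupied → index 3.
Table: [830, 749, ∅, 529, 679]
Lookup 749: h=4, h2=2, probe 4,1 → found at 1.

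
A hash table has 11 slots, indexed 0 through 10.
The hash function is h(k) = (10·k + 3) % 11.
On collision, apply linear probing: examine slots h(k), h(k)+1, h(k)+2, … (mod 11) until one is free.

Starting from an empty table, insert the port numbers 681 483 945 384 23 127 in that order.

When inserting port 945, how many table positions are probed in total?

3

681 hashes to 4; slot 4 is free → place at 4.
483 hashes to 4; 4 taken → place at 5.
945 hashes to 4; 4,5 taken → place at 6.
384 hashes to 4; 4,5,6 taken → place at 7.
23 hashes to 2; slot 2 is free → place at 2.
127 hashes to 8; slot 8 is free → place at 8.
Table: [-, -, 23, -, 681, 483, 945, 384, 127, -, -]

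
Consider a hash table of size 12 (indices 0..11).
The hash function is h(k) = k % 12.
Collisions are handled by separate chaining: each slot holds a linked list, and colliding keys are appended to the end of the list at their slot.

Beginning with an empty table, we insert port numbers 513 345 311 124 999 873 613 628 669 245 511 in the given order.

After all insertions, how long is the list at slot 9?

4

513 -> bucket 9
345 -> bucket 9 (collision)
311 -> bucket 11
124 -> bucket 4
999 -> bucket 3
873 -> bucket 9 (collision)
613 -> bucket 1
628 -> bucket 4 (collision)
669 -> bucket 9 (collision)
245 -> bucket 5
511 -> bucket 7
Final buckets:
0: .
1: 613
2: .
3: 999
4: 124 -> 628
5: 245
6: .
7: 511
8: .
9: 513 -> 345 -> 873 -> 669
10: .
11: 311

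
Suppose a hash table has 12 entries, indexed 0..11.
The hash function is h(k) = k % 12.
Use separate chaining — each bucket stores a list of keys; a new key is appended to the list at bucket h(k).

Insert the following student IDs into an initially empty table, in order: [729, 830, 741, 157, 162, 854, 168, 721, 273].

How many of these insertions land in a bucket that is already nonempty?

4

729 → bucket 9
830 → bucket 2
741 → bucket 9 (collision)
157 → bucket 1
162 → bucket 6
854 → bucket 2 (collision)
168 → bucket 0
721 → bucket 1 (collision)
273 → bucket 9 (collision)
Final buckets:
0: 168
1: 157 -> 721
2: 830 -> 854
3: ∅
4: ∅
5: ∅
6: 162
7: ∅
8: ∅
9: 729 -> 741 -> 273
10: ∅
11: ∅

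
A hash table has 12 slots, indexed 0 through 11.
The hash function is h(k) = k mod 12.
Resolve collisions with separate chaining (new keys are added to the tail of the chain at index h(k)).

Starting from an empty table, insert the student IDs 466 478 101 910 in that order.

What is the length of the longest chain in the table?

3

Insert 466: h=10, bucket 10 empty -> new chain.
Insert 478: h=10, bucket 10 nonempty -> append to chain.
Insert 101: h=5, bucket 5 empty -> new chain.
Insert 910: h=10, bucket 10 nonempty -> append to chain.
Final buckets:
0: .
1: .
2: .
3: .
4: .
5: 101
6: .
7: .
8: .
9: .
10: 466 -> 478 -> 910
11: .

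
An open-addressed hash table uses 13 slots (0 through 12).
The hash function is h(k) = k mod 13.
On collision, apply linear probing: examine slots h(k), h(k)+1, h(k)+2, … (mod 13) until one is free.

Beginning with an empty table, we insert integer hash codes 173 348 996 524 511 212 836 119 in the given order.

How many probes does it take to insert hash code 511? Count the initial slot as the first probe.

3

173: h=4 → slot 4
348: h=10 → slot 10
996: h=8 → slot 8
524: h=4, probe 4,5 → slot 5
511: h=4, probe 4,5,6 → slot 6
212: h=4, probe 4,5,6,7 → slot 7
836: h=4, probe 4,5,6,7,8,9 → slot 9
119: h=2 → slot 2
Table: [., ., 119, ., 173, 524, 511, 212, 996, 836, 348, ., .]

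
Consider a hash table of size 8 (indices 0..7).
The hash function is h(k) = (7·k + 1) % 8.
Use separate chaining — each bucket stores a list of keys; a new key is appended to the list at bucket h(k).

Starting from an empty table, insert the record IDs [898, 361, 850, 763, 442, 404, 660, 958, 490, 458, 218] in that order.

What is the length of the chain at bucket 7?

898 → bucket 7
361 → bucket 0
850 → bucket 7 (collision)
763 → bucket 6
442 → bucket 7 (collision)
404 → bucket 5
660 → bucket 5 (collision)
958 → bucket 3
490 → bucket 7 (collision)
458 → bucket 7 (collision)
218 → bucket 7 (collision)
Final buckets:
0: 361
1: -
2: -
3: 958
4: -
5: 404 -> 660
6: 763
7: 898 -> 850 -> 442 -> 490 -> 458 -> 218

6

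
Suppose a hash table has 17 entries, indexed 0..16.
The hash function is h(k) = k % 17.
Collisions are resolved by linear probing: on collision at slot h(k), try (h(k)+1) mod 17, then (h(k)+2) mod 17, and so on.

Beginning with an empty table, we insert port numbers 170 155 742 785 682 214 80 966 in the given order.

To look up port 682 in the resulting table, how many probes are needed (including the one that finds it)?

170: h=0 -> slot 0
155: h=2 -> slot 2
742: h=11 -> slot 11
785: h=3 -> slot 3
682: h=2, probe 2,3,4 -> slot 4
214: h=10 -> slot 10
80: h=12 -> slot 12
966: h=14 -> slot 14
Table: [170, -, 155, 785, 682, -, -, -, -, -, 214, 742, 80, -, 966, -, -]
Lookup 682: h=2, probe 2,3,4 → found at 4.

3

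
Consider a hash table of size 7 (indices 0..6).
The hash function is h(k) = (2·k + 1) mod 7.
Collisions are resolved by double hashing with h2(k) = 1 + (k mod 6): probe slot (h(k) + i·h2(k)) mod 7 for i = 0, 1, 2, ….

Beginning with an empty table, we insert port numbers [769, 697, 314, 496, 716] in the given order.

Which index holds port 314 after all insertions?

5

769 hashes to 6; slot 6 is free → place at 6.
697 hashes to 2; slot 2 is free → place at 2.
314 hashes to 6, h2=3; 6,2 taken → place at 5.
496 hashes to 6, h2=5; 6 taken → place at 4.
716 hashes to 5, h2=3; 5 taken → place at 1.
Table: [_, 716, 697, _, 496, 314, 769]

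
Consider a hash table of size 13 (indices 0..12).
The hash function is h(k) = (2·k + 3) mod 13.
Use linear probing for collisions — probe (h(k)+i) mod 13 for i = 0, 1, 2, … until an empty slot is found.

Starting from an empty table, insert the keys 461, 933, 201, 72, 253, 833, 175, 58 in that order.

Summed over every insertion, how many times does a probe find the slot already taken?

461: h=2 => slot 2
933: h=10 => slot 10
201: h=2, probe 2,3 => slot 3
72: h=4 => slot 4
253: h=2, probe 2,3,4,5 => slot 5
833: h=5, probe 5,6 => slot 6
175: h=2, probe 2,3,4,5,6,7 => slot 7
58: h=2, probe 2,3,4,5,6,7,8 => slot 8
Table: [∅, ∅, 461, 201, 72, 253, 833, 175, 58, ∅, 933, ∅, ∅]

16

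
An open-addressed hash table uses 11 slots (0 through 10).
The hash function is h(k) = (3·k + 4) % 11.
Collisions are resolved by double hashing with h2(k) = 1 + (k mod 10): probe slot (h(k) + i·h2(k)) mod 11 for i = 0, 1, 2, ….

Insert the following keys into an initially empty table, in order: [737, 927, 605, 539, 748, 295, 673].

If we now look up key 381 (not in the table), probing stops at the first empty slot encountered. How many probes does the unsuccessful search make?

2

Insert 737: h=4, slot 4 empty → index 4.
Insert 927: h=2, slot 2 empty → index 2.
Insert 605: h=4, h2=6, slot 4 occupied → index 10.
Insert 539: h=4, h2=10, slot 4 occupied → index 3.
Insert 748: h=4, h2=9, slots 4,2 occupied → index 0.
Insert 295: h=9, slot 9 empty → index 9.
Insert 673: h=10, h2=4, slots 10,3 occupied → index 7.
Table: [748, -, 927, 539, 737, -, -, 673, -, 295, 605]
Lookup 381: h=3, h2=2, probe 3,5 → slot 5 empty, not found.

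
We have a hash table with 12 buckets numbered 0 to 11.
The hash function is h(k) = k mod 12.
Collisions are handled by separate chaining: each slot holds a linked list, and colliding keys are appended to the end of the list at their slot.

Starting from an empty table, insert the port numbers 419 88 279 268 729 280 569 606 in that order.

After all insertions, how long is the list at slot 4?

Insert 419: h=11, bucket 11 empty -> new chain.
Insert 88: h=4, bucket 4 empty -> new chain.
Insert 279: h=3, bucket 3 empty -> new chain.
Insert 268: h=4, bucket 4 nonempty -> append to chain.
Insert 729: h=9, bucket 9 empty -> new chain.
Insert 280: h=4, bucket 4 nonempty -> append to chain.
Insert 569: h=5, bucket 5 empty -> new chain.
Insert 606: h=6, bucket 6 empty -> new chain.
Final buckets:
0: —
1: —
2: —
3: 279
4: 88 -> 268 -> 280
5: 569
6: 606
7: —
8: —
9: 729
10: —
11: 419

3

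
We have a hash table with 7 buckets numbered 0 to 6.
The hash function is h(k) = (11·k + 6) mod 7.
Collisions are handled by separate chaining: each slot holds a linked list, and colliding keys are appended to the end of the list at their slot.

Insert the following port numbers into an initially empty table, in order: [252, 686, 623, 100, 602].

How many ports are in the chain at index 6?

252 -> bucket 6
686 -> bucket 6 (collision)
623 -> bucket 6 (collision)
100 -> bucket 0
602 -> bucket 6 (collision)
Final buckets:
0: 100
1: .
2: .
3: .
4: .
5: .
6: 252 -> 686 -> 623 -> 602

4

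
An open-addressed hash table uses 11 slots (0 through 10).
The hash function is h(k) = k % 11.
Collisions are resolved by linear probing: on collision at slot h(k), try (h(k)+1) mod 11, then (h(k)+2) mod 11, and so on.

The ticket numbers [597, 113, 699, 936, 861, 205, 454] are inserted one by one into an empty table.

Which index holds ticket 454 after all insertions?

8

Insert 597: h=3, slot 3 empty => index 3.
Insert 113: h=3, slot 3 occupied => index 4.
Insert 699: h=6, slot 6 empty => index 6.
Insert 936: h=1, slot 1 empty => index 1.
Insert 861: h=3, slots 3,4 occupied => index 5.
Insert 205: h=7, slot 7 empty => index 7.
Insert 454: h=3, slots 3,4,5,6,7 occupied => index 8.
Table: [_, 936, _, 597, 113, 861, 699, 205, 454, _, _]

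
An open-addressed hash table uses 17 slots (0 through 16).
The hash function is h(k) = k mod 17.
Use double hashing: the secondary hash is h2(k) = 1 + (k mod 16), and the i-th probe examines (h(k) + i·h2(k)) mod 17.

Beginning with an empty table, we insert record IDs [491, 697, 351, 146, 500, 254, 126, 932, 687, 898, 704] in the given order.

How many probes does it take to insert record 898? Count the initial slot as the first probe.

491: h=15 → slot 15
697: h=0 → slot 0
351: h=11 → slot 11
146: h=10 → slot 10
500: h=7 → slot 7
254: h=16 → slot 16
126: h=7, h2=15, probe 7,5 → slot 5
932: h=14 → slot 14
687: h=7, h2=16, probe 7,6 → slot 6
898: h=14, h2=3, probe 14,0,3 → slot 3
704: h=7, h2=1, probe 7,8 → slot 8
Table: [697, ∅, ∅, 898, ∅, 126, 687, 500, 704, ∅, 146, 351, ∅, ∅, 932, 491, 254]

3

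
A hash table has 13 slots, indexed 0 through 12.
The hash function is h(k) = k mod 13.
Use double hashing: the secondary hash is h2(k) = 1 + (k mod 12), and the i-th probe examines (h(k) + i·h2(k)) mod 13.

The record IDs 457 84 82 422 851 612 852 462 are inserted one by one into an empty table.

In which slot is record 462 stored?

8

Insert 457: h=2, slot 2 empty → index 2.
Insert 84: h=6, slot 6 empty → index 6.
Insert 82: h=4, slot 4 empty → index 4.
Insert 422: h=6, h2=3, slot 6 occupied → index 9.
Insert 851: h=6, h2=12, slot 6 occupied → index 5.
Insert 612: h=1, slot 1 empty → index 1.
Insert 852: h=7, slot 7 empty → index 7.
Insert 462: h=7, h2=7, slots 7,1 occupied → index 8.
Table: [-, 612, 457, -, 82, 851, 84, 852, 462, 422, -, -, -]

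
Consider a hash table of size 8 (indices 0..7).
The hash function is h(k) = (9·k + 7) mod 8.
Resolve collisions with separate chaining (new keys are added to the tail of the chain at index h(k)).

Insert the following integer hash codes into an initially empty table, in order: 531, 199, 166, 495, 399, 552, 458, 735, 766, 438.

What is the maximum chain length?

4

531 → bucket 2
199 → bucket 6
166 → bucket 5
495 → bucket 6 (collision)
399 → bucket 6 (collision)
552 → bucket 7
458 → bucket 1
735 → bucket 6 (collision)
766 → bucket 5 (collision)
438 → bucket 5 (collision)
Final buckets:
0: -
1: 458
2: 531
3: -
4: -
5: 166 -> 766 -> 438
6: 199 -> 495 -> 399 -> 735
7: 552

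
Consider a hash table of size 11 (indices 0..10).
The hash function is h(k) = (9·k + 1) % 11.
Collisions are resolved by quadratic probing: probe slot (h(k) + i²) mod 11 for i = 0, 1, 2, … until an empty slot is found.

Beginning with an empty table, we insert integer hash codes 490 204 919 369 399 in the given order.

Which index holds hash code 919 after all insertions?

4

Insert 490: h=0, slot 0 empty → index 0.
Insert 204: h=0, slot 0 occupied → index 1.
Insert 919: h=0, slots 0,1 occupied → index 4.
Insert 369: h=0, slots 0,1,4 occupied → index 9.
Insert 399: h=6, slot 6 empty → index 6.
Table: [490, 204, _, _, 919, _, 399, _, _, 369, _]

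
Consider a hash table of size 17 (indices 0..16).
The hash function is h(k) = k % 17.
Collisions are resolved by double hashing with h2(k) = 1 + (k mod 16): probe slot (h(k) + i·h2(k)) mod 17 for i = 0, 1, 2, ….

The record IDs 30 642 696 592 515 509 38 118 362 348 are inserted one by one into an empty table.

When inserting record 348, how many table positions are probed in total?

30 hashes to 13; slot 13 is free -> place at 13.
642 hashes to 13, h2=3; 13 taken -> place at 16.
696 hashes to 16, h2=9; 16 taken -> place at 8.
592 hashes to 14; slot 14 is free -> place at 14.
515 hashes to 5; slot 5 is free -> place at 5.
509 hashes to 16, h2=14; 16,13 taken -> place at 10.
38 hashes to 4; slot 4 is free -> place at 4.
118 hashes to 16, h2=7; 16 taken -> place at 6.
362 hashes to 5, h2=11; 5,16,10,4 taken -> place at 15.
348 hashes to 8, h2=13; 8,4 taken -> place at 0.
Table: [348, -, -, -, 38, 515, 118, -, 696, -, 509, -, -, 30, 592, 362, 642]

3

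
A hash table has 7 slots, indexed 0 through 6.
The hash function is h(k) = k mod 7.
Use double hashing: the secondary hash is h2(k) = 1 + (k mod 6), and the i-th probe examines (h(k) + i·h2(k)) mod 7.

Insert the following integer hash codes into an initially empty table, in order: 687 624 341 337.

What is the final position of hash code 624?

Insert 687: h=1, slot 1 empty → index 1.
Insert 624: h=1, h2=1, slot 1 occupied → index 2.
Insert 341: h=5, slot 5 empty → index 5.
Insert 337: h=1, h2=2, slot 1 occupied → index 3.
Table: [-, 687, 624, 337, -, 341, -]

2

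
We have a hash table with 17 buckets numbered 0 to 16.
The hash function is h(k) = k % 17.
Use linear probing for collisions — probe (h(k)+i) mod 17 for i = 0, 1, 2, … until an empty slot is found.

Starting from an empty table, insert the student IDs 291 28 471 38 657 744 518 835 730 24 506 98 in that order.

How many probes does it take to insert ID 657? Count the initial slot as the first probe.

291: h=2 => slot 2
28: h=11 => slot 11
471: h=12 => slot 12
38: h=4 => slot 4
657: h=11, probe 11,12,13 => slot 13
744: h=13, probe 13,14 => slot 14
518: h=8 => slot 8
835: h=2, probe 2,3 => slot 3
730: h=16 => slot 16
24: h=7 => slot 7
506: h=13, probe 13,14,15 => slot 15
98: h=13, probe 13,14,15,16,0 => slot 0
Table: [98, _, 291, 835, 38, _, _, 24, 518, _, _, 28, 471, 657, 744, 506, 730]

3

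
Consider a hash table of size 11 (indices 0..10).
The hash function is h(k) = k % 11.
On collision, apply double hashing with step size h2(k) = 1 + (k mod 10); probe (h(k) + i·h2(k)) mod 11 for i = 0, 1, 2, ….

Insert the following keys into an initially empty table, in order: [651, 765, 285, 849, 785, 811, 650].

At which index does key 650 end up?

3

651 hashes to 2; slot 2 is free -> place at 2.
765 hashes to 6; slot 6 is free -> place at 6.
285 hashes to 10; slot 10 is free -> place at 10.
849 hashes to 2, h2=10; 2 taken -> place at 1.
785 hashes to 4; slot 4 is free -> place at 4.
811 hashes to 8; slot 8 is free -> place at 8.
650 hashes to 1, h2=1; 1,2 taken -> place at 3.
Table: [-, 849, 651, 650, 785, -, 765, -, 811, -, 285]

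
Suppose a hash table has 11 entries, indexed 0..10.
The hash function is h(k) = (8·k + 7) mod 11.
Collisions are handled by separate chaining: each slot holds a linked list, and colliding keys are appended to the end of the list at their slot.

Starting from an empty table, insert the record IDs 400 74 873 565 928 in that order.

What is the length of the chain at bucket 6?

400 -> bucket 6
74 -> bucket 5
873 -> bucket 6 (collision)
565 -> bucket 6 (collision)
928 -> bucket 6 (collision)
Final buckets:
0: ∅
1: ∅
2: ∅
3: ∅
4: ∅
5: 74
6: 400 -> 873 -> 565 -> 928
7: ∅
8: ∅
9: ∅
10: ∅

4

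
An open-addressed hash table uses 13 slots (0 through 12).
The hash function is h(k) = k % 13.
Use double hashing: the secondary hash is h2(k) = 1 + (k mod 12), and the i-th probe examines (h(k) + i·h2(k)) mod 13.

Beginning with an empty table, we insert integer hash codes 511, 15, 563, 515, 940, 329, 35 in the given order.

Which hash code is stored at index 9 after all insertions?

940

511: h=4 => slot 4
15: h=2 => slot 2
563: h=4, h2=12, probe 4,3 => slot 3
515: h=8 => slot 8
940: h=4, h2=5, probe 4,9 => slot 9
329: h=4, h2=6, probe 4,10 => slot 10
35: h=9, h2=12, probe 9,8,7 => slot 7
Table: [—, —, 15, 563, 511, —, —, 35, 515, 940, 329, —, —]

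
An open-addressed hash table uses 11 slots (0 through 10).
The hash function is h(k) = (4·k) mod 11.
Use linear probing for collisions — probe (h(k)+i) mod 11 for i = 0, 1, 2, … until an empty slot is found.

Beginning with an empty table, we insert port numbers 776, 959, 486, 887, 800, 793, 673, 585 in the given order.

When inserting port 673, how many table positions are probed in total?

Insert 776: h=2, slot 2 empty => index 2.
Insert 959: h=8, slot 8 empty => index 8.
Insert 486: h=8, slot 8 occupied => index 9.
Insert 887: h=6, slot 6 empty => index 6.
Insert 800: h=10, slot 10 empty => index 10.
Insert 793: h=4, slot 4 empty => index 4.
Insert 673: h=8, slots 8,9,10 occupied => index 0.
Insert 585: h=8, slots 8,9,10,0 occupied => index 1.
Table: [673, 585, 776, _, 793, _, 887, _, 959, 486, 800]

4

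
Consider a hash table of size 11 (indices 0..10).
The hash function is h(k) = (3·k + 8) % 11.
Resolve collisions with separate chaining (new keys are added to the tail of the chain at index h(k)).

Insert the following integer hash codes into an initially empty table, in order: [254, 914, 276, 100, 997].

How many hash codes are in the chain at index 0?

Insert 254: h=0, bucket 0 empty -> new chain.
Insert 914: h=0, bucket 0 nonempty -> append to chain.
Insert 276: h=0, bucket 0 nonempty -> append to chain.
Insert 100: h=0, bucket 0 nonempty -> append to chain.
Insert 997: h=7, bucket 7 empty -> new chain.
Final buckets:
0: 254 -> 914 -> 276 -> 100
1: _
2: _
3: _
4: _
5: _
6: _
7: 997
8: _
9: _
10: _

4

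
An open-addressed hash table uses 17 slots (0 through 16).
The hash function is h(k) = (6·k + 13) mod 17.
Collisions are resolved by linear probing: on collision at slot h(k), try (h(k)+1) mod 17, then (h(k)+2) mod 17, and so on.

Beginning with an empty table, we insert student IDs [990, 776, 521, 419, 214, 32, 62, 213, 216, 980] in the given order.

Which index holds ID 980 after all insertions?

990: h=3 -> slot 3
776: h=11 -> slot 11
521: h=11, probe 11,12 -> slot 12
419: h=11, probe 11,12,13 -> slot 13
214: h=5 -> slot 5
32: h=1 -> slot 1
62: h=11, probe 11,12,13,14 -> slot 14
213: h=16 -> slot 16
216: h=0 -> slot 0
980: h=11, probe 11,12,13,14,15 -> slot 15
Table: [216, 32, ., 990, ., 214, ., ., ., ., ., 776, 521, 419, 62, 980, 213]

15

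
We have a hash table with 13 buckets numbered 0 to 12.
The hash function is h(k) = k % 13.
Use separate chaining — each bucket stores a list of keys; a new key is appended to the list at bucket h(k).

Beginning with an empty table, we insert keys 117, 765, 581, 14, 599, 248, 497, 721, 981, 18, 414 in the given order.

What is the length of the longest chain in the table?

Insert 117: h=0, bucket 0 empty -> new chain.
Insert 765: h=11, bucket 11 empty -> new chain.
Insert 581: h=9, bucket 9 empty -> new chain.
Insert 14: h=1, bucket 1 empty -> new chain.
Insert 599: h=1, bucket 1 nonempty -> append to chain.
Insert 248: h=1, bucket 1 nonempty -> append to chain.
Insert 497: h=3, bucket 3 empty -> new chain.
Insert 721: h=6, bucket 6 empty -> new chain.
Insert 981: h=6, bucket 6 nonempty -> append to chain.
Insert 18: h=5, bucket 5 empty -> new chain.
Insert 414: h=11, bucket 11 nonempty -> append to chain.
Final buckets:
0: 117
1: 14 -> 599 -> 248
2: ∅
3: 497
4: ∅
5: 18
6: 721 -> 981
7: ∅
8: ∅
9: 581
10: ∅
11: 765 -> 414
12: ∅

3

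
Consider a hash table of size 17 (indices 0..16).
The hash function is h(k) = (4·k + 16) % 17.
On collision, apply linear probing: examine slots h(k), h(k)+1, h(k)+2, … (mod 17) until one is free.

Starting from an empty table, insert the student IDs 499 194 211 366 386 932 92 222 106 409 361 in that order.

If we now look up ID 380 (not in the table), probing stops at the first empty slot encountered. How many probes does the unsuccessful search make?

499: h=6 → slot 6
194: h=10 → slot 10
211: h=10, probe 10,11 → slot 11
366: h=1 → slot 1
386: h=13 → slot 13
932: h=4 → slot 4
92: h=10, probe 10,11,12 → slot 12
222: h=3 → slot 3
106: h=15 → slot 15
409: h=3, probe 3,4,5 → slot 5
361: h=15, probe 15,16 → slot 16
Table: [∅, 366, ∅, 222, 932, 409, 499, ∅, ∅, ∅, 194, 211, 92, 386, ∅, 106, 361]
Lookup 380: h=6, probe 6,7 → slot 7 empty, not found.

2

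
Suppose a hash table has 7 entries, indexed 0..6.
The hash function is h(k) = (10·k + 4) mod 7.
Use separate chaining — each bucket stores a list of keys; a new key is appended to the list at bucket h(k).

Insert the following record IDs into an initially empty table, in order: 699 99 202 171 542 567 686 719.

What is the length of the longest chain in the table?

2

Insert 699: h=1, bucket 1 empty -> new chain.
Insert 99: h=0, bucket 0 empty -> new chain.
Insert 202: h=1, bucket 1 nonempty -> append to chain.
Insert 171: h=6, bucket 6 empty -> new chain.
Insert 542: h=6, bucket 6 nonempty -> append to chain.
Insert 567: h=4, bucket 4 empty -> new chain.
Insert 686: h=4, bucket 4 nonempty -> append to chain.
Insert 719: h=5, bucket 5 empty -> new chain.
Final buckets:
0: 99
1: 699 -> 202
2: ∅
3: ∅
4: 567 -> 686
5: 719
6: 171 -> 542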